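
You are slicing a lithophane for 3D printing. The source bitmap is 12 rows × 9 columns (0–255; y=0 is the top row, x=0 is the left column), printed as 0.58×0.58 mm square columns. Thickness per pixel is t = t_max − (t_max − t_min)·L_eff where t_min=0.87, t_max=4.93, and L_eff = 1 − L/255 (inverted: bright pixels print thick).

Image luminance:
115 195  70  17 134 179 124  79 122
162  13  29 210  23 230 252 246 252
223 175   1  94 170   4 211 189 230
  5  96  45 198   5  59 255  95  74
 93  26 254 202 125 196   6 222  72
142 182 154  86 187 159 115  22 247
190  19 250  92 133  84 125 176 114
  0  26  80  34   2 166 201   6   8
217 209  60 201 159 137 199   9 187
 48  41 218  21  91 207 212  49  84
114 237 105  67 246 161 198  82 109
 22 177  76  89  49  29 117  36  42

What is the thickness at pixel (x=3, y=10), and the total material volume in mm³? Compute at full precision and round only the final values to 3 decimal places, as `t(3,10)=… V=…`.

span = t_max - t_min = 4.93 - 0.87 = 4.060
L(3,10) = 67, L_eff = 1 - 67/255 = 0.737255 (inverted)
t(3,10) = 4.93 - 4.060·0.737255 = 1.937
Σt over all 12·9 pixels = 1926818/6375 ≈ 302.2459608
V = pitch²·Σt = 0.58²·1926818/6375 = 101.676

t(3,10)=1.937 V=101.676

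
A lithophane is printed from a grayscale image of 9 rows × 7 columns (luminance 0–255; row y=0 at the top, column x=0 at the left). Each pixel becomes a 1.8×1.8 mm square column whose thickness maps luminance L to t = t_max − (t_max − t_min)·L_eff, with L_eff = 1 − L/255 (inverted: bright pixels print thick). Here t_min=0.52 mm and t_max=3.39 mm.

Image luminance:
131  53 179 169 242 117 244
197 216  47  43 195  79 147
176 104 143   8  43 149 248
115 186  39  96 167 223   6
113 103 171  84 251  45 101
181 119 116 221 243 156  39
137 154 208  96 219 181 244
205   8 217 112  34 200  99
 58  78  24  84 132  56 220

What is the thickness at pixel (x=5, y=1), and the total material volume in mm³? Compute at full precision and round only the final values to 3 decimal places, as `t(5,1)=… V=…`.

t(5,1)=1.409 V=415.045

span = t_max - t_min = 3.39 - 0.52 = 2.870
L(5,1) = 79, L_eff = 1 - 79/255 = 0.690196 (inverted)
t(5,1) = 3.39 - 2.870·0.690196 = 1.409
Σt over all 9·7 pixels = 3266557/25500 ≈ 128.1002745
V = pitch²·Σt = 1.8²·3266557/25500 = 415.045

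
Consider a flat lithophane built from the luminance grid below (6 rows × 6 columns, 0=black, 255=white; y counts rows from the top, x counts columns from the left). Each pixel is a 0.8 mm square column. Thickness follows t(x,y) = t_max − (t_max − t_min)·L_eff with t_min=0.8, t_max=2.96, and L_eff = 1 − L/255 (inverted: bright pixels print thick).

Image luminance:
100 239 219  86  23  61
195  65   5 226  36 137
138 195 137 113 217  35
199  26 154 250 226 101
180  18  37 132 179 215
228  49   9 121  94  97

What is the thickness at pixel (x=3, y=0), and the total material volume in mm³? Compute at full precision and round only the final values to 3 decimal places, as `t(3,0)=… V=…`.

span = t_max - t_min = 2.96 - 0.8 = 2.160
L(3,0) = 86, L_eff = 1 - 86/255 = 0.662745 (inverted)
t(3,0) = 2.96 - 2.160·0.662745 = 1.528
Σt over all 6·6 pixels = 142956/2125 ≈ 67.2734118
V = pitch²·Σt = 0.8²·142956/2125 = 43.055

t(3,0)=1.528 V=43.055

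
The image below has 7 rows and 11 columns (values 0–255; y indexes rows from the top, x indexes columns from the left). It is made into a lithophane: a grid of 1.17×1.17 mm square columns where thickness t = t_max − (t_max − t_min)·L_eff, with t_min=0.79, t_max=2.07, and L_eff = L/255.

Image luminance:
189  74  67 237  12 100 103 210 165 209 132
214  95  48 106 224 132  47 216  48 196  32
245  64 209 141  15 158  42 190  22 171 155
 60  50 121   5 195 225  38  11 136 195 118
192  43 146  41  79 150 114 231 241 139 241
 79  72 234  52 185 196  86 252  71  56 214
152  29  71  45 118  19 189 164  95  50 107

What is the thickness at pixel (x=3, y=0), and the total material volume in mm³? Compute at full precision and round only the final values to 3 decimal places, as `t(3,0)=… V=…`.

t(3,0)=0.880 V=152.396

span = t_max - t_min = 2.07 - 0.79 = 1.280
L(3,0) = 237, L_eff = 237/255 = 0.929412
t(3,0) = 2.07 - 1.280·0.929412 = 0.880
Σt over all 7·11 pixels = 567769/5100 ≈ 111.3272549
V = pitch²·Σt = 1.17²·567769/5100 = 152.396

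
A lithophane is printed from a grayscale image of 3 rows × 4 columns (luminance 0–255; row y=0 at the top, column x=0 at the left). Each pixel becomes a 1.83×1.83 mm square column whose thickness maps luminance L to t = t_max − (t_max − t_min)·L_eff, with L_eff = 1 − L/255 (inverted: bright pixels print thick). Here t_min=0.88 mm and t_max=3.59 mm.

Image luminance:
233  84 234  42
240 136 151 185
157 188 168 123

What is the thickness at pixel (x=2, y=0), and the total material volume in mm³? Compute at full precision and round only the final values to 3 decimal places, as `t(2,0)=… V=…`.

span = t_max - t_min = 3.59 - 0.88 = 2.710
L(2,0) = 234, L_eff = 1 - 234/255 = 0.082353 (inverted)
t(2,0) = 3.59 - 2.710·0.082353 = 3.367
Σt over all 3·4 pixels = 265097/8500 ≈ 31.1878824
V = pitch²·Σt = 1.83²·265097/8500 = 104.445

t(2,0)=3.367 V=104.445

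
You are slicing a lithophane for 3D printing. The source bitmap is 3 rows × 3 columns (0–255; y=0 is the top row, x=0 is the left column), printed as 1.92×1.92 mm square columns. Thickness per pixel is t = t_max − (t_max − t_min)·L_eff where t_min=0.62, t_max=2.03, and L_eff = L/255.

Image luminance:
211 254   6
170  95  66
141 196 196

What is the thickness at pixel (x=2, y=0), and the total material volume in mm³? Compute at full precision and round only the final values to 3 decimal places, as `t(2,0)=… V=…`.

t(2,0)=1.997 V=40.138

span = t_max - t_min = 2.03 - 0.62 = 1.410
L(2,0) = 6, L_eff = 6/255 = 0.023529
t(2,0) = 2.03 - 1.410·0.023529 = 1.997
Σt over all 3·3 pixels = 1851/170 ≈ 10.8882353
V = pitch²·Σt = 1.92²·1851/170 = 40.138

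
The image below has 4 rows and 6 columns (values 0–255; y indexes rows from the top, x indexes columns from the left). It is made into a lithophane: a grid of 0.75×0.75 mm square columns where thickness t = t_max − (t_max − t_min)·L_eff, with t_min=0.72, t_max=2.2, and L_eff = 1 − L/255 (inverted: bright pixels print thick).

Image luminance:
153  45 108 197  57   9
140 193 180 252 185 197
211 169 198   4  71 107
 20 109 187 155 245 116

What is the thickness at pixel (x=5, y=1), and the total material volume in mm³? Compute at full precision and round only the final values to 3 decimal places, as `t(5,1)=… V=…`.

span = t_max - t_min = 2.2 - 0.72 = 1.480
L(5,1) = 197, L_eff = 1 - 197/255 = 0.227451 (inverted)
t(5,1) = 2.2 - 1.480·0.227451 = 1.863
Σt over all 4·6 pixels = 232556/6375 ≈ 36.4793725
V = pitch²·Σt = 0.75²·232556/6375 = 20.520

t(5,1)=1.863 V=20.520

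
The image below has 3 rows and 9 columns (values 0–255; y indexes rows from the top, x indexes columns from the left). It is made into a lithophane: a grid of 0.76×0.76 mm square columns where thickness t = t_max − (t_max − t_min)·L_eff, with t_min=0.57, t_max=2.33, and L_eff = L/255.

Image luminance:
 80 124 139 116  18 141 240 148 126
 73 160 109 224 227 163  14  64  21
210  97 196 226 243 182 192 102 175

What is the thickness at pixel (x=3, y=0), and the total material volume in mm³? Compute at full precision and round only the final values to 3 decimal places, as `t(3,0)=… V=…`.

span = t_max - t_min = 2.33 - 0.57 = 1.760
L(3,0) = 116, L_eff = 116/255 = 0.454902
t(3,0) = 2.33 - 1.760·0.454902 = 1.529
Σt over all 3·9 pixels = 62243/1700 ≈ 36.6135294
V = pitch²·Σt = 0.76²·62243/1700 = 21.148

t(3,0)=1.529 V=21.148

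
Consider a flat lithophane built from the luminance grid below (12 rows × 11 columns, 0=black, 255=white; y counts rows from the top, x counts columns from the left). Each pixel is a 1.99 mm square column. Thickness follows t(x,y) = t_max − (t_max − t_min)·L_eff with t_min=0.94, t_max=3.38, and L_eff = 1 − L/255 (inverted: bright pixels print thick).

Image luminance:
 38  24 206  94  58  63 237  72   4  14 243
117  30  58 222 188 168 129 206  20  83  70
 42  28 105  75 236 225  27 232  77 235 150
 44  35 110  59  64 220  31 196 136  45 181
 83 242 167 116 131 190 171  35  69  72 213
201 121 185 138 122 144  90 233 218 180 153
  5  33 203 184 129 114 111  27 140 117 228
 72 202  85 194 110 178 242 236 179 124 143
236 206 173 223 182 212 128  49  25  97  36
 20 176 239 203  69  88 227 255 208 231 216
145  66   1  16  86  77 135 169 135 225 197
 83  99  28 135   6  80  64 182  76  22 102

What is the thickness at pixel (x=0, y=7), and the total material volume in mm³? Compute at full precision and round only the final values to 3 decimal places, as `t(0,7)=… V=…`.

span = t_max - t_min = 3.38 - 0.94 = 2.440
L(0,7) = 72, L_eff = 1 - 72/255 = 0.717647 (inverted)
t(0,7) = 3.38 - 2.440·0.717647 = 1.629
Σt over all 12·11 pixels = 363833/1275 ≈ 285.3592157
V = pitch²·Σt = 1.99²·363833/1275 = 1130.051

t(0,7)=1.629 V=1130.051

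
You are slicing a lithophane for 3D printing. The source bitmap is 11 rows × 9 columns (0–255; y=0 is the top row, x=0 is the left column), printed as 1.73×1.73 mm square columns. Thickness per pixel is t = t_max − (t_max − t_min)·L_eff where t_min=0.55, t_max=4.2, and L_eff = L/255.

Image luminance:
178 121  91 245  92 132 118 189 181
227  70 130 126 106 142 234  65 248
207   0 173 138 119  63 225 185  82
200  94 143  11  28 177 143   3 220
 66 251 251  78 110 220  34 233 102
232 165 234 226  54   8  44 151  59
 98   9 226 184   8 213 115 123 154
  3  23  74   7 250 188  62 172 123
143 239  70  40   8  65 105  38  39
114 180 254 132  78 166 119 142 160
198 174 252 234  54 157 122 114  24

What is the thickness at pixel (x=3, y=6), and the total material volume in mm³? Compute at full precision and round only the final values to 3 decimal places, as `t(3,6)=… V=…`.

span = t_max - t_min = 4.2 - 0.55 = 3.650
L(3,6) = 184, L_eff = 184/255 = 0.721569
t(3,6) = 4.2 - 3.650·0.721569 = 1.566
Σt over all 11·9 pixels = 1180559/5100 ≈ 231.4821569
V = pitch²·Σt = 1.73²·1180559/5100 = 692.803

t(3,6)=1.566 V=692.803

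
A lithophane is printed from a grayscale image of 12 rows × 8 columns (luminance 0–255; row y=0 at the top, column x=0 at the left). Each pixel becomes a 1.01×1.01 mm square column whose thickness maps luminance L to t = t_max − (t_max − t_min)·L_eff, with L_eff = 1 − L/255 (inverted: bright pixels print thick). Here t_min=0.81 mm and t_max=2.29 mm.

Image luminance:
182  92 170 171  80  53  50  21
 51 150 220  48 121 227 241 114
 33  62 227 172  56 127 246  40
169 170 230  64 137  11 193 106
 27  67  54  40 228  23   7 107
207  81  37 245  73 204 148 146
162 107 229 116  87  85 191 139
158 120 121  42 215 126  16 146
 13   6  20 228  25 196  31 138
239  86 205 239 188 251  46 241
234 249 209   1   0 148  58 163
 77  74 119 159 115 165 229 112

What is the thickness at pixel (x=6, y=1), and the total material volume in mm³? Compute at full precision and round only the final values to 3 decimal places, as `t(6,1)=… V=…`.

span = t_max - t_min = 2.29 - 0.81 = 1.480
L(6,1) = 241, L_eff = 1 - 241/255 = 0.054902 (inverted)
t(6,1) = 2.29 - 1.480·0.054902 = 2.209
Σt over all 12·8 pixels = 941644/6375 ≈ 147.7088627
V = pitch²·Σt = 1.01²·941644/6375 = 150.678

t(6,1)=2.209 V=150.678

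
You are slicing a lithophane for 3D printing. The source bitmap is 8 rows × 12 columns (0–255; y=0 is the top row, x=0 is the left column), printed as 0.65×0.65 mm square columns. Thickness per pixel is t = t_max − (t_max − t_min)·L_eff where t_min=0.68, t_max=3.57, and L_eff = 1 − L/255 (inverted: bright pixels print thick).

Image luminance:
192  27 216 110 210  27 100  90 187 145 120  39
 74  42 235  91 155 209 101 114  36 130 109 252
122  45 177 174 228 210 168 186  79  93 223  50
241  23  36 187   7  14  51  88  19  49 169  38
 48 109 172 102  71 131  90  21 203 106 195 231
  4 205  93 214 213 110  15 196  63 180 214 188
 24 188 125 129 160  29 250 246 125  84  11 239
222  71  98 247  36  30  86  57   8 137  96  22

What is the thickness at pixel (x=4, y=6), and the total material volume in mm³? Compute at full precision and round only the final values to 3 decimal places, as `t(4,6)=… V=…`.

span = t_max - t_min = 3.57 - 0.68 = 2.890
L(4,6) = 160, L_eff = 1 - 160/255 = 0.372549 (inverted)
t(4,6) = 3.57 - 2.890·0.372549 = 2.493
Σt over all 8·12 pixels = 147407/750 ≈ 196.5426667
V = pitch²·Σt = 0.65²·147407/750 = 83.039

t(4,6)=2.493 V=83.039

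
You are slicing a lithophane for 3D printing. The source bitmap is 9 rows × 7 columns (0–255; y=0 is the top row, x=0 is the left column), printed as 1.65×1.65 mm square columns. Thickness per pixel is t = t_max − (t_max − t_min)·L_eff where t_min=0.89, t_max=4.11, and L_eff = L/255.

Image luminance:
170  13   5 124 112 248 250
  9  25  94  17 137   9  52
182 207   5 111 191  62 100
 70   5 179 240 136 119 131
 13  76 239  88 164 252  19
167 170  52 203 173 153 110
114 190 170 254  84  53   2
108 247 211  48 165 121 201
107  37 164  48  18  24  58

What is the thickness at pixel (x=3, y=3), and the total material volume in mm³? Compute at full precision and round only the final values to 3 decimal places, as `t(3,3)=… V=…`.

span = t_max - t_min = 4.11 - 0.89 = 3.220
L(3,3) = 240, L_eff = 240/255 = 0.941176
t(3,3) = 4.11 - 3.220·0.941176 = 1.079
Σt over all 9·7 pixels = 4250183/25500 ≈ 166.6738431
V = pitch²·Σt = 1.65²·4250183/25500 = 453.770

t(3,3)=1.079 V=453.770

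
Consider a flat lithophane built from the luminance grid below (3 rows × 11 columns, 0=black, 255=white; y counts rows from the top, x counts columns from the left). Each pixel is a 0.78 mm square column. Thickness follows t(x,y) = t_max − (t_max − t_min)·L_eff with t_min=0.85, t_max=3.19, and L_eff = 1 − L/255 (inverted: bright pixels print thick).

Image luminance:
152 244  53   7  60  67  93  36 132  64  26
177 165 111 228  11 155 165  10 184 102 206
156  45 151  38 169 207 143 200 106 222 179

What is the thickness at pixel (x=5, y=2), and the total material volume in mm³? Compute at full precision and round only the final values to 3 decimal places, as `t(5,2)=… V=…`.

t(5,2)=2.750 V=39.755

span = t_max - t_min = 3.19 - 0.85 = 2.340
L(5,2) = 207, L_eff = 1 - 207/255 = 0.188235 (inverted)
t(5,2) = 3.19 - 2.340·0.188235 = 2.750
Σt over all 3·11 pixels = 555417/8500 ≈ 65.3431765
V = pitch²·Σt = 0.78²·555417/8500 = 39.755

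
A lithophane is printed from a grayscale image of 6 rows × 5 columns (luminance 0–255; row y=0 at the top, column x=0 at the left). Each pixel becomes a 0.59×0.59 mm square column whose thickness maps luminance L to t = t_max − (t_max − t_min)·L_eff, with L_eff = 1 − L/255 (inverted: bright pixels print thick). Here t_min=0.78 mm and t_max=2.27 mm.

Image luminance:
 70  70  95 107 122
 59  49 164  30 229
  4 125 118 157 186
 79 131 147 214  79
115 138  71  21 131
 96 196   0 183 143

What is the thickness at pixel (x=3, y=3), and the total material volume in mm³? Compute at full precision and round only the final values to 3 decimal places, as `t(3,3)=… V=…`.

t(3,3)=2.030 V=14.917

span = t_max - t_min = 2.27 - 0.78 = 1.490
L(3,3) = 214, L_eff = 1 - 214/255 = 0.160784 (inverted)
t(3,3) = 2.27 - 1.490·0.160784 = 2.030
Σt over all 6·5 pixels = 1092721/25500 ≈ 42.8518039
V = pitch²·Σt = 0.59²·1092721/25500 = 14.917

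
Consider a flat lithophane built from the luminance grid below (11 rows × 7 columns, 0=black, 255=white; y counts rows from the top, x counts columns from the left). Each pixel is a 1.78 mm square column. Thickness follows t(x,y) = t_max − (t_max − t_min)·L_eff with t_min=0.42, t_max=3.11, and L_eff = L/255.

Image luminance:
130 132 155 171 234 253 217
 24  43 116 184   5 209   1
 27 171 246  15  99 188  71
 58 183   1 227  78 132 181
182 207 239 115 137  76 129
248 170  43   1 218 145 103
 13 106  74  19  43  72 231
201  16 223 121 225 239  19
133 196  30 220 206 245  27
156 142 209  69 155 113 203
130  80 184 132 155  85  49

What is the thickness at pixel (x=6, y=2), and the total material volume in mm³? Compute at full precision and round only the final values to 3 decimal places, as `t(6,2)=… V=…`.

span = t_max - t_min = 3.11 - 0.42 = 2.690
L(6,2) = 71, L_eff = 71/255 = 0.278431
t(6,2) = 3.11 - 2.690·0.278431 = 2.361
Σt over all 11·7 pixels = 169681/1275 ≈ 133.0831373
V = pitch²·Σt = 1.78²·169681/1275 = 421.661

t(6,2)=2.361 V=421.661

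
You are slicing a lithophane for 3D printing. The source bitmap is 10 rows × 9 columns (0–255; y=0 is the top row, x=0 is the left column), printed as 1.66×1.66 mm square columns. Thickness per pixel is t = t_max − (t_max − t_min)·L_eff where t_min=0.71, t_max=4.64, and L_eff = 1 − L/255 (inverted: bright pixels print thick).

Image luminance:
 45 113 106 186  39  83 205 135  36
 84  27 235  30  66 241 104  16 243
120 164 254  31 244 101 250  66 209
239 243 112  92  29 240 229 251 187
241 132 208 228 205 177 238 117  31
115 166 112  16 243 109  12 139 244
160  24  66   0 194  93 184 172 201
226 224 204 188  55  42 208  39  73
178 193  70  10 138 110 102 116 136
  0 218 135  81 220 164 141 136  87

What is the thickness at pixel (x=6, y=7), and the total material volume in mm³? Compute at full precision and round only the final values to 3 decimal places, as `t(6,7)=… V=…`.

t(6,7)=3.916 V=701.675

span = t_max - t_min = 4.64 - 0.71 = 3.930
L(6,7) = 208, L_eff = 1 - 208/255 = 0.184314 (inverted)
t(6,7) = 4.64 - 3.930·0.184314 = 3.916
Σt over all 10·9 pixels = 254.636
V = pitch²·Σt = 1.66²·254.636 = 701.675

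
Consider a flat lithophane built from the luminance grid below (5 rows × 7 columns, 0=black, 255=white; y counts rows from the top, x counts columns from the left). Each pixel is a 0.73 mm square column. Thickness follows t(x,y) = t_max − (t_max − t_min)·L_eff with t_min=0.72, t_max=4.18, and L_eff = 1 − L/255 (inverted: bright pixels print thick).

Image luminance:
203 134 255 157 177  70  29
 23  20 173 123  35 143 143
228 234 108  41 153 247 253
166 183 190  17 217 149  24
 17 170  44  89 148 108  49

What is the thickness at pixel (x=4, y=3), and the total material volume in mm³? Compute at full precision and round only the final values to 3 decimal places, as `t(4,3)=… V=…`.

span = t_max - t_min = 4.18 - 0.72 = 3.460
L(4,3) = 217, L_eff = 1 - 217/255 = 0.149020 (inverted)
t(4,3) = 4.18 - 3.460·0.149020 = 3.664
Σt over all 5·7 pixels = 110326/1275 ≈ 86.5301961
V = pitch²·Σt = 0.73²·110326/1275 = 46.112

t(4,3)=3.664 V=46.112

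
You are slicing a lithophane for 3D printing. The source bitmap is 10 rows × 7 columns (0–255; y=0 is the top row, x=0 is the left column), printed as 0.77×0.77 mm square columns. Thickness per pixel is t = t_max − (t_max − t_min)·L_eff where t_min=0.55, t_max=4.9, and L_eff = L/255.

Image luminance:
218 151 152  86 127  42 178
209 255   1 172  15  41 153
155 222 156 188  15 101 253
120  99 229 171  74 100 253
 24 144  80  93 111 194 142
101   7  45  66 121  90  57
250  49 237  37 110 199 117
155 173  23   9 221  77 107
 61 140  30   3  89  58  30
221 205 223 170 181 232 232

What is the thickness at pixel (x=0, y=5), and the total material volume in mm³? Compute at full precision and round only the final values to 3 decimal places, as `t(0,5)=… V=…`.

span = t_max - t_min = 4.9 - 0.55 = 4.350
L(0,5) = 101, L_eff = 101/255 = 0.396078
t(0,5) = 4.9 - 4.350·0.396078 = 3.177
Σt over all 10·7 pixels = 6529/34 ≈ 192.0294118
V = pitch²·Σt = 0.77²·6529/34 = 113.854

t(0,5)=3.177 V=113.854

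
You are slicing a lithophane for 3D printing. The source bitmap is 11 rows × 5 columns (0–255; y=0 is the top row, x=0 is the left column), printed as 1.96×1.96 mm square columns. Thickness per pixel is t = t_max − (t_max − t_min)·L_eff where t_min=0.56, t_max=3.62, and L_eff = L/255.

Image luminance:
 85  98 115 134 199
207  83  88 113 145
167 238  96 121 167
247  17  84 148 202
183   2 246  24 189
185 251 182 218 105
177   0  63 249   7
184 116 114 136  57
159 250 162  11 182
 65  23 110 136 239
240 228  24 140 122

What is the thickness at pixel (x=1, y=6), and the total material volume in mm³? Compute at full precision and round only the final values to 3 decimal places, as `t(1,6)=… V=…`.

span = t_max - t_min = 3.62 - 0.56 = 3.060
L(1,6) = 0, L_eff = 0/255 = 0.000000
t(1,6) = 3.62 - 3.060·0.000000 = 3.620
Σt over all 11·5 pixels = 108.704
V = pitch²·Σt = 1.96²·108.704 = 417.597

t(1,6)=3.620 V=417.597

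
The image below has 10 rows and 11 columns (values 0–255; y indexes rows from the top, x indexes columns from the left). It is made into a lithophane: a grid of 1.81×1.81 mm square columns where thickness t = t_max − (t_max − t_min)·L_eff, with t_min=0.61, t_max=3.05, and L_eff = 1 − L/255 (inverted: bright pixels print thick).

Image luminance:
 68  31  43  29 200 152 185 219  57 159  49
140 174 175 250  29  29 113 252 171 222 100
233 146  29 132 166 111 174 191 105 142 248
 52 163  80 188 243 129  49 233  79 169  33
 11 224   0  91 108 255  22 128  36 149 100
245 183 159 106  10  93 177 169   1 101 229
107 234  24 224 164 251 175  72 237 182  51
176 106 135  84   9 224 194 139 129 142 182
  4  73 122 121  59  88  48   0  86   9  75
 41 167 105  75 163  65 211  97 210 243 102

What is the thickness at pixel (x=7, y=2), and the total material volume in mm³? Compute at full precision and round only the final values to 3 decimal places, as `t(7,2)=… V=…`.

span = t_max - t_min = 3.05 - 0.61 = 2.440
L(7,2) = 191, L_eff = 1 - 191/255 = 0.250980 (inverted)
t(7,2) = 3.05 - 2.440·0.250980 = 2.438
Σt over all 10·11 pixels = 852231/4250 ≈ 200.5249412
V = pitch²·Σt = 1.81²·852231/4250 = 656.940

t(7,2)=2.438 V=656.940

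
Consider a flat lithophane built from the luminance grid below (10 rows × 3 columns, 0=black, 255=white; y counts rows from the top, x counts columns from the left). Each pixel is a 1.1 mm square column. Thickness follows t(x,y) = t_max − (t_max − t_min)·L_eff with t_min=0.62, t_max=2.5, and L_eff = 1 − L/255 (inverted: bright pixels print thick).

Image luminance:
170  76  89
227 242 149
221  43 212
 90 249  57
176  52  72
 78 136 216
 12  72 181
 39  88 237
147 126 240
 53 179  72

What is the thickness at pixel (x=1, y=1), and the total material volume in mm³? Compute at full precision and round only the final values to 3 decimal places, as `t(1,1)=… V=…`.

span = t_max - t_min = 2.5 - 0.62 = 1.880
L(1,1) = 242, L_eff = 1 - 242/255 = 0.050980 (inverted)
t(1,1) = 2.5 - 1.880·0.050980 = 2.404
Σt over all 10·3 pixels = 306622/6375 ≈ 48.0975686
V = pitch²·Σt = 1.1²·306622/6375 = 58.198

t(1,1)=2.404 V=58.198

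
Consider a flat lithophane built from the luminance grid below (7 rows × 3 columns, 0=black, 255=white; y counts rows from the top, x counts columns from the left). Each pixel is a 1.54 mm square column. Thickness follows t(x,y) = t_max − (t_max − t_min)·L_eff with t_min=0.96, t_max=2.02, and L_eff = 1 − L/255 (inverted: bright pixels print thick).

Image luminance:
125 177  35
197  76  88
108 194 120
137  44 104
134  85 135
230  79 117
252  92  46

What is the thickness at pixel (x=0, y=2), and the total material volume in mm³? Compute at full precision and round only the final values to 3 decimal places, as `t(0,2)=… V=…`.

span = t_max - t_min = 2.02 - 0.96 = 1.060
L(0,2) = 108, L_eff = 1 - 108/255 = 0.576471 (inverted)
t(0,2) = 2.02 - 1.060·0.576471 = 1.409
Σt over all 7·3 pixels = 78703/2550 ≈ 30.8639216
V = pitch²·Σt = 1.54²·78703/2550 = 73.197

t(0,2)=1.409 V=73.197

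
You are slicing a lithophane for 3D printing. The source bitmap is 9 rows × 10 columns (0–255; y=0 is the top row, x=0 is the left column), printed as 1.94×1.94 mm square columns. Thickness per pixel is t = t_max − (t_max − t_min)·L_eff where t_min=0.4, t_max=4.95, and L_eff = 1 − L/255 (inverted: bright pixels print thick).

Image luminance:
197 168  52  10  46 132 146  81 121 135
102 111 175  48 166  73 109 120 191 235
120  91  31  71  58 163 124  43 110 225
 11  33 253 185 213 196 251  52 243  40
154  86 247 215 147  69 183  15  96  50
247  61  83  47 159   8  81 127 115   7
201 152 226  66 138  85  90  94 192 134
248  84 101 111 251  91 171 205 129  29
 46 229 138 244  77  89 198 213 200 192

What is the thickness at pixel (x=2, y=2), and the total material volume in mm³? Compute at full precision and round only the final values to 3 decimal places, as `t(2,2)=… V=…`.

t(2,2)=0.953 V=911.258

span = t_max - t_min = 4.95 - 0.4 = 4.550
L(2,2) = 31, L_eff = 1 - 31/255 = 0.878431 (inverted)
t(2,2) = 4.95 - 4.550·0.878431 = 0.953
Σt over all 9·10 pixels = 308708/1275 ≈ 242.1239216
V = pitch²·Σt = 1.94²·308708/1275 = 911.258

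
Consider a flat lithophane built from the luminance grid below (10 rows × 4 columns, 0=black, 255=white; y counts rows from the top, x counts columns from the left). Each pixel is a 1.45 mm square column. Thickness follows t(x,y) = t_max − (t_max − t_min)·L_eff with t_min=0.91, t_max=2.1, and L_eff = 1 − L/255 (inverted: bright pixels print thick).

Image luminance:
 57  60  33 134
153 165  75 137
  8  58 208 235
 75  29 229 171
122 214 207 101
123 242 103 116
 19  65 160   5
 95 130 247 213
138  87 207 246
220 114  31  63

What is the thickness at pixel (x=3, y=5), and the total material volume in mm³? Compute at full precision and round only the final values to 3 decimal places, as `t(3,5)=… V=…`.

span = t_max - t_min = 2.1 - 0.91 = 1.190
L(3,5) = 116, L_eff = 1 - 116/255 = 0.545098 (inverted)
t(3,5) = 2.1 - 1.190·0.545098 = 1.451
Σt over all 10·4 pixels = 18053/300 ≈ 60.1766667
V = pitch²·Σt = 1.45²·18053/300 = 126.521

t(3,5)=1.451 V=126.521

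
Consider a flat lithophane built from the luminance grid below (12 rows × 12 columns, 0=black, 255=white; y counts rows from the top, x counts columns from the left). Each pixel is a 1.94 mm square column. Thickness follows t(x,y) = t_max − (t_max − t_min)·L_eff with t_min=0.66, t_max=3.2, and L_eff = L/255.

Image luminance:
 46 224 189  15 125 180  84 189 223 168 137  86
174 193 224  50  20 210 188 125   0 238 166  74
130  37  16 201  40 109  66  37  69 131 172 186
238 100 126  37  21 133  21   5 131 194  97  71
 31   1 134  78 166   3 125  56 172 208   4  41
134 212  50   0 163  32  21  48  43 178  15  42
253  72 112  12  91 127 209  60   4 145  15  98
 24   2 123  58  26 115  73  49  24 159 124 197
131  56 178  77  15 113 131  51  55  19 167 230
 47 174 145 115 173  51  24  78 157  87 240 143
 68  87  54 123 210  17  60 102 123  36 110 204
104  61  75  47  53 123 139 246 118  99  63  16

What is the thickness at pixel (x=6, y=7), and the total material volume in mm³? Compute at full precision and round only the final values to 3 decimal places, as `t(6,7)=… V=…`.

t(6,7)=2.473 V=1178.689

span = t_max - t_min = 3.2 - 0.66 = 2.540
L(6,7) = 73, L_eff = 73/255 = 0.286275
t(6,7) = 3.2 - 2.540·0.286275 = 2.473
Σt over all 12·12 pixels = 133102/425 ≈ 313.1811765
V = pitch²·Σt = 1.94²·133102/425 = 1178.689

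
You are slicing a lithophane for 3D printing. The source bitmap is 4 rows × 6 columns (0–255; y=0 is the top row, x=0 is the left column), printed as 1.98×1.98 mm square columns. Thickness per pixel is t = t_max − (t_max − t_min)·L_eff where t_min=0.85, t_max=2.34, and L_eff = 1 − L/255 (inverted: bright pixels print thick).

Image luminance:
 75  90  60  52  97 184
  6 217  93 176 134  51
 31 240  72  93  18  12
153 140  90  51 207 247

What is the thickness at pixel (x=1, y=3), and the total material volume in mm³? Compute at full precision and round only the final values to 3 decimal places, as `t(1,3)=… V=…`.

t(1,3)=1.668 V=139.284

span = t_max - t_min = 2.34 - 0.85 = 1.490
L(1,3) = 140, L_eff = 1 - 140/255 = 0.450980 (inverted)
t(1,3) = 2.34 - 1.490·0.450980 = 1.668
Σt over all 4·6 pixels = 301987/8500 ≈ 35.5278824
V = pitch²·Σt = 1.98²·301987/8500 = 139.284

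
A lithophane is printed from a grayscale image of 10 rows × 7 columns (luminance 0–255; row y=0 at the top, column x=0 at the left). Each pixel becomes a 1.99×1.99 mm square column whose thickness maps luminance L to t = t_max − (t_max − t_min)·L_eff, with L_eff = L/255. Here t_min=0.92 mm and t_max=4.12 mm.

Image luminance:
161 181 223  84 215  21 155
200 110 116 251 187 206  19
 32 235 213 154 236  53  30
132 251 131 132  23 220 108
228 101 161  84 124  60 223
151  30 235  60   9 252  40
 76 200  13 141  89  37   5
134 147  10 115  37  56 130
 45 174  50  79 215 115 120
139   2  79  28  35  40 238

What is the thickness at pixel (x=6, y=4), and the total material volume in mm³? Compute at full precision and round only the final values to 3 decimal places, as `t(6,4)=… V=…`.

span = t_max - t_min = 4.12 - 0.92 = 3.200
L(6,4) = 223, L_eff = 223/255 = 0.874510
t(6,4) = 4.12 - 3.200·0.874510 = 1.322
Σt over all 10·7 pixels = 233534/1275 ≈ 183.1639216
V = pitch²·Σt = 1.99²·233534/1275 = 725.347

t(6,4)=1.322 V=725.347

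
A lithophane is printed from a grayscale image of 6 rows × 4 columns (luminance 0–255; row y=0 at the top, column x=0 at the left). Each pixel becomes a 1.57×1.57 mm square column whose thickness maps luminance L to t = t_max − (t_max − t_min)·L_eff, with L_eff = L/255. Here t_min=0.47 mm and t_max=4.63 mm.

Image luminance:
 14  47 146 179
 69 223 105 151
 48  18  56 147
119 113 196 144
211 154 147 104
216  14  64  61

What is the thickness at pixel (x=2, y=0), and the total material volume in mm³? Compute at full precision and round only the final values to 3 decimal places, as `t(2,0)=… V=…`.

span = t_max - t_min = 4.63 - 0.47 = 4.160
L(2,0) = 146, L_eff = 146/255 = 0.572549
t(2,0) = 4.63 - 4.160·0.572549 = 2.248
Σt over all 6·4 pixels = 422806/6375 ≈ 66.3225098
V = pitch²·Σt = 1.57²·422806/6375 = 163.478

t(2,0)=2.248 V=163.478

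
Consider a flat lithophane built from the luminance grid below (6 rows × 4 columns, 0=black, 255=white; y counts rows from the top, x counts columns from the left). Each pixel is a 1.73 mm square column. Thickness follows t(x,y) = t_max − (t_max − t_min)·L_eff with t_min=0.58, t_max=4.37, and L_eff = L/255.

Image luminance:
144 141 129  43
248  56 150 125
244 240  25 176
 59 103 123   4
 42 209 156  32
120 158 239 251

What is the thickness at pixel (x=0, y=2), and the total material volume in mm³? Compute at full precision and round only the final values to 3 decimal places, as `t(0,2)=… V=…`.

span = t_max - t_min = 4.37 - 0.58 = 3.790
L(0,2) = 244, L_eff = 244/255 = 0.956863
t(0,2) = 4.37 - 3.790·0.956863 = 0.743
Σt over all 6·4 pixels = 1455197/25500 ≈ 57.0665490
V = pitch²·Σt = 1.73²·1455197/25500 = 170.794

t(0,2)=0.743 V=170.794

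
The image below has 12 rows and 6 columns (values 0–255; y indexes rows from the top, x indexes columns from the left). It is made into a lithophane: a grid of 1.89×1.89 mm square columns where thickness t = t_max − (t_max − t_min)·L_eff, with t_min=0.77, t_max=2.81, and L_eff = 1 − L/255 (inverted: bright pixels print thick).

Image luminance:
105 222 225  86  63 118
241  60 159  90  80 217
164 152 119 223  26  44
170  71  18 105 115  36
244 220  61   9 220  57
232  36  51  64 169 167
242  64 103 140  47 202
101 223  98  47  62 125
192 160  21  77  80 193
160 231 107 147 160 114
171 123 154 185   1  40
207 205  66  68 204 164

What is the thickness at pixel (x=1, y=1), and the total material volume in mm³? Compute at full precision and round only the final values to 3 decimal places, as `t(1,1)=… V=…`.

t(1,1)=1.250 V=458.743

span = t_max - t_min = 2.81 - 0.77 = 2.040
L(1,1) = 60, L_eff = 1 - 60/255 = 0.764706 (inverted)
t(1,1) = 2.81 - 2.040·0.764706 = 1.250
Σt over all 12·6 pixels = 128.424
V = pitch²·Σt = 1.89²·128.424 = 458.743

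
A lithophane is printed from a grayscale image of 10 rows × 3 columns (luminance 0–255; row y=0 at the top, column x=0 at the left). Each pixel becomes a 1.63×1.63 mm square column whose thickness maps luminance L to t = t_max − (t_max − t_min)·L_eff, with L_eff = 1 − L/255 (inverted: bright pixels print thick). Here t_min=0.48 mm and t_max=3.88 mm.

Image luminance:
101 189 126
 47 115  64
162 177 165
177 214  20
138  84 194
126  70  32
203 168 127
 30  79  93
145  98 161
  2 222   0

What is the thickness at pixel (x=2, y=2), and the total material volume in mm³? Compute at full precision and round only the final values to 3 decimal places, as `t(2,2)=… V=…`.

span = t_max - t_min = 3.88 - 0.48 = 3.400
L(2,2) = 165, L_eff = 1 - 165/255 = 0.352941 (inverted)
t(2,2) = 3.88 - 3.400·0.352941 = 2.680
Σt over all 10·3 pixels = 4609/75 ≈ 61.4533333
V = pitch²·Σt = 1.63²·4609/75 = 163.275

t(2,2)=2.680 V=163.275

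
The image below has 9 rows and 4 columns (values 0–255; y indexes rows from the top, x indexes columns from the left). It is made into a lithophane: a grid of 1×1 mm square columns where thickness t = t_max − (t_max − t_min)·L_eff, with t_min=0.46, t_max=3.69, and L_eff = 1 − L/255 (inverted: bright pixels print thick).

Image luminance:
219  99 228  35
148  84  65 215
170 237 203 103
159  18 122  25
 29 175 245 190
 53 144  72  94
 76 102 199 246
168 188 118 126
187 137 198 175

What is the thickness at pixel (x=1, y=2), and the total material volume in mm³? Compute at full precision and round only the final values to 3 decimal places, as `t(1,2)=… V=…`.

span = t_max - t_min = 3.69 - 0.46 = 3.230
L(1,2) = 237, L_eff = 1 - 237/255 = 0.070588 (inverted)
t(1,2) = 3.69 - 3.230·0.070588 = 3.462
Σt over all 9·4 pixels = 80.552
V = pitch²·Σt = 1²·80.552 = 80.552

t(1,2)=3.462 V=80.552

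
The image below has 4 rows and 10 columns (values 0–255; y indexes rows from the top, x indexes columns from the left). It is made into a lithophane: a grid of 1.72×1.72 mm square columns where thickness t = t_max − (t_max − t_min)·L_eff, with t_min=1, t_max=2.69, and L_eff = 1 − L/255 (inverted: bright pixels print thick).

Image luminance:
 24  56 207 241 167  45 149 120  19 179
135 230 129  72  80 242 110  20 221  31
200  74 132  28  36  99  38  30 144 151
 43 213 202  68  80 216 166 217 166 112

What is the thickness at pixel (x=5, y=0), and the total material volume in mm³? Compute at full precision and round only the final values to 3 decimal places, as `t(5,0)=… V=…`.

t(5,0)=1.298 V=214.252

span = t_max - t_min = 2.69 - 1 = 1.690
L(5,0) = 45, L_eff = 1 - 45/255 = 0.823529 (inverted)
t(5,0) = 2.69 - 1.690·0.823529 = 1.298
Σt over all 4·10 pixels = 461687/6375 ≈ 72.4214902
V = pitch²·Σt = 1.72²·461687/6375 = 214.252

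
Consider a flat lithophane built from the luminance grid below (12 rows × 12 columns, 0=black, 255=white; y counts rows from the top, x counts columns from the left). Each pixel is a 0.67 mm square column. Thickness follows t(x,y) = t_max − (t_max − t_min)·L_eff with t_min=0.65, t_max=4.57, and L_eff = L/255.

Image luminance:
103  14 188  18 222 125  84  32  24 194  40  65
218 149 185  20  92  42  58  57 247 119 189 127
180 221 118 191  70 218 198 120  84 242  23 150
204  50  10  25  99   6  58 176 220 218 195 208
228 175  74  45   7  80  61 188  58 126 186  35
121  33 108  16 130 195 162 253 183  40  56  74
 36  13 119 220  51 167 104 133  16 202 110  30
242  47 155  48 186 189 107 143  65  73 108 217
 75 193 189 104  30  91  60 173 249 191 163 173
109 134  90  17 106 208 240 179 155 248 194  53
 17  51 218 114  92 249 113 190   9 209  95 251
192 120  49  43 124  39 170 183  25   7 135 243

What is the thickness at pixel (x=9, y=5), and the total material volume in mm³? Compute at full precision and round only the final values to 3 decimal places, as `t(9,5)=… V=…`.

t(9,5)=3.955 V=173.455

span = t_max - t_min = 4.57 - 0.65 = 3.920
L(9,5) = 40, L_eff = 40/255 = 0.156863
t(9,5) = 4.57 - 3.920·0.156863 = 3.955
Σt over all 12·12 pixels = 821102/2125 ≈ 386.4009412
V = pitch²·Σt = 0.67²·821102/2125 = 173.455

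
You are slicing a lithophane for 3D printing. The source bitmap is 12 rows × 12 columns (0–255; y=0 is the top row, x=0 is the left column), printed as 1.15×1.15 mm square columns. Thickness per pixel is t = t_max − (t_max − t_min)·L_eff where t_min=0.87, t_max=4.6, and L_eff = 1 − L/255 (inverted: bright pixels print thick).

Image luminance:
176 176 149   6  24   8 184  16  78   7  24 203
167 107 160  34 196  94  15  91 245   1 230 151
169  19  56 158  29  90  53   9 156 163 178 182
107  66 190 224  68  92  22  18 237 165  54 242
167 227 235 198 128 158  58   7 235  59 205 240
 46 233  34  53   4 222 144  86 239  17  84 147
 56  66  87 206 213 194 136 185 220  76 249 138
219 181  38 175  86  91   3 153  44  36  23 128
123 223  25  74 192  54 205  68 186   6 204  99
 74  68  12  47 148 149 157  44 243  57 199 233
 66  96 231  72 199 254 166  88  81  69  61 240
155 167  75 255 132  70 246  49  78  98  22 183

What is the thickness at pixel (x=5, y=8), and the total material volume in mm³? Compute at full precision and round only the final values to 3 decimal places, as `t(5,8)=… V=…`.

span = t_max - t_min = 4.6 - 0.87 = 3.730
L(5,8) = 54, L_eff = 1 - 54/255 = 0.788235 (inverted)
t(5,8) = 4.6 - 3.730·0.788235 = 1.660
Σt over all 12·12 pixels = 573229/1500 ≈ 382.1526667
V = pitch²·Σt = 1.15²·573229/1500 = 505.397

t(5,8)=1.660 V=505.397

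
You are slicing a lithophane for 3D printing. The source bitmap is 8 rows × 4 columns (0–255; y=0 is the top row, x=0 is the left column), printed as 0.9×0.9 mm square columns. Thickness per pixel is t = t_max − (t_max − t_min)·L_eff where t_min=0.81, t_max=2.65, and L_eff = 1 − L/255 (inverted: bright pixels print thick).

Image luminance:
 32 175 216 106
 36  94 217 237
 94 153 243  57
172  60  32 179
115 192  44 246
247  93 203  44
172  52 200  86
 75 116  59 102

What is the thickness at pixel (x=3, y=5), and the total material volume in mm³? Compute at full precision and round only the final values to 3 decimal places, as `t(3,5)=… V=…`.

t(3,5)=1.127 V=45.245

span = t_max - t_min = 2.65 - 0.81 = 1.840
L(3,5) = 44, L_eff = 1 - 44/255 = 0.827451 (inverted)
t(3,5) = 2.65 - 1.840·0.827451 = 1.127
Σt over all 8·4 pixels = 118698/2125 ≈ 55.8578824
V = pitch²·Σt = 0.9²·118698/2125 = 45.245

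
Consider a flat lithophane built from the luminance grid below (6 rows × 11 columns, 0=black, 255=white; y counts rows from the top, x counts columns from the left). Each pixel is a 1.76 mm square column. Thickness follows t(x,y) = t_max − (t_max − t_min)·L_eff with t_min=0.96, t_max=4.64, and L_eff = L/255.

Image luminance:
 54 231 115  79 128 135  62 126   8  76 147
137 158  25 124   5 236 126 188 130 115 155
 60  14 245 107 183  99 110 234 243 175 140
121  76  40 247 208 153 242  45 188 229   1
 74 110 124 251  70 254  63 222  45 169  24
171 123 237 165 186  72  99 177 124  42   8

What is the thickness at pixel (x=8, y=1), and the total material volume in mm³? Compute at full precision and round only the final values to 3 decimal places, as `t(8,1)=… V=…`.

span = t_max - t_min = 4.64 - 0.96 = 3.680
L(8,1) = 130, L_eff = 130/255 = 0.509804
t(8,1) = 4.64 - 3.680·0.509804 = 2.764
Σt over all 6·11 pixels = 233504/1275 ≈ 183.1403922
V = pitch²·Σt = 1.76²·233504/1275 = 567.296

t(8,1)=2.764 V=567.296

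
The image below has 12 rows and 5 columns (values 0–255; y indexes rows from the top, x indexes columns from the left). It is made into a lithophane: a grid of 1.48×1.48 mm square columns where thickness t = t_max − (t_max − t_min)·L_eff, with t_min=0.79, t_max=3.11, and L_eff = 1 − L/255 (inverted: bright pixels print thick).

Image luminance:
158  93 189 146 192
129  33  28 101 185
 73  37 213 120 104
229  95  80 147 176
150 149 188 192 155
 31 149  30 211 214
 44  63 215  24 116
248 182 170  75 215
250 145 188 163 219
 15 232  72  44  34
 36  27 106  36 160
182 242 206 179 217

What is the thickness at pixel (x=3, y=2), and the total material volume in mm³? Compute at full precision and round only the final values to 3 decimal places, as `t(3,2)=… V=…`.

t(3,2)=1.882 V=265.284

span = t_max - t_min = 3.11 - 0.79 = 2.320
L(3,2) = 120, L_eff = 1 - 120/255 = 0.529412 (inverted)
t(3,2) = 3.11 - 2.320·0.529412 = 1.882
Σt over all 12·5 pixels = 772091/6375 ≈ 121.1123137
V = pitch²·Σt = 1.48²·772091/6375 = 265.284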